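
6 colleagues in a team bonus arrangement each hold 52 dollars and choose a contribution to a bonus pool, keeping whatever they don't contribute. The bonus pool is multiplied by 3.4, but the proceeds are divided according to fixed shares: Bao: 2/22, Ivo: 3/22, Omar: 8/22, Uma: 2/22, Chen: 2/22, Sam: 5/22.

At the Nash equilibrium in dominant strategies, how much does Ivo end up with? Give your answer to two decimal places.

76.11 dollars

Player j's private return per contributed unit is 3.4 × (j's share). Contributing is weakly dominant for j when that share is at least 1/3.4 = 0.2941, and contributing 0 is dominant otherwise.
The only share above 0.2941 is Omar's 8/22, contributing 52; the remaining 5 contribute 0. Total contributed: 52.
Ivo keeps 52 and receives 3.4 × 52 × 3/22 = 24.11 from the bonus pool, for a payoff of 76.11.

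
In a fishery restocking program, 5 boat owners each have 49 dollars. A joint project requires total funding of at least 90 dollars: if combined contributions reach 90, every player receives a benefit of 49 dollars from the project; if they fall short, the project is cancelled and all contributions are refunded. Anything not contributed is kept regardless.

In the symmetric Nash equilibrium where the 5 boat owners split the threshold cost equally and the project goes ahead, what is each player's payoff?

80 dollars

Equal share of the threshold: 90/5 = 18.
At this profile no one gains by cutting their contribution: any cut drops the total below 90, the project is cancelled, contributions are refunded, and the deviator ends with 49, which is less than 49 − 18 + 49 = 80. Contributing more than 18 just wastes the excess. So contributing exactly 18 is a best response.
Each player's payoff: 49 − 18 + 49 = 80.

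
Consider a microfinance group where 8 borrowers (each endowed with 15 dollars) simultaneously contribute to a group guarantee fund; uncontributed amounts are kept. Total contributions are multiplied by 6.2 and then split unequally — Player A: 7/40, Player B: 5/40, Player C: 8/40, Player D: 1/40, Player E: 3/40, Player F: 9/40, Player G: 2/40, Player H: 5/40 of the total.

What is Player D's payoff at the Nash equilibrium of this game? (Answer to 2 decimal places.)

21.98 dollars

Player j's private return per contributed unit is 6.2 × (j's share). Contributing is weakly dominant for j when that share is at least 1/6.2 = 0.1613, and contributing 0 is dominant otherwise.
Player A, Player C and Player F are above the threshold, contributing 15 each; the remaining 5 contribute 0. Total contributed: 45.
Player D keeps 15 and receives 6.2 × 45 × 1/40 = 6.98 from the group guarantee fund, for a payoff of 21.98.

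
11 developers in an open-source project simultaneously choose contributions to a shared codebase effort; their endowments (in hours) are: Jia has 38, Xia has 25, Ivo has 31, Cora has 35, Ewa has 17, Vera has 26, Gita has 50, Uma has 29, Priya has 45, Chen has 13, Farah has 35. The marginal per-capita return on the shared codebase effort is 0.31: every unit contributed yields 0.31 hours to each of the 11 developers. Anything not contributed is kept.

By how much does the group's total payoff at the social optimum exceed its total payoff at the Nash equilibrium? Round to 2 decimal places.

The private return per contributed unit is 0.31 < 1 for everyone, so the Nash equilibrium is zero contribution and the group total is Σ E_j = 38 + 25 + 31 + 35 + 17 + 26 + 50 + 29 + 45 + 13 + 35 = 344.
Each contributed unit returns 3.410 to the group, so the social optimum is full contribution by everyone: group total = 3.410 × 344 = 1173.04.
Efficiency loss = (3.410 − 1) × 344 = 829.04.

829.04 hours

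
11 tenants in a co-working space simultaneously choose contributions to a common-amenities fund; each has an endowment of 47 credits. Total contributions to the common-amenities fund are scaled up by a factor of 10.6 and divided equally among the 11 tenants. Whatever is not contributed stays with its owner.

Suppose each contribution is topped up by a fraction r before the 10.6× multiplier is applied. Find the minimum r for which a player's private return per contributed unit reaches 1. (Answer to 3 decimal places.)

With matching at rate r, one contributed unit becomes (1 + r) in the common-amenities fund and returns 10.6 × (1 + r) / 11 to the contributor.
Setting this equal to 1: 1 + r = 11/10.6 = 1.0377.
So the minimum matching rate is r = 1.0377 − 1 = 0.038.

0.038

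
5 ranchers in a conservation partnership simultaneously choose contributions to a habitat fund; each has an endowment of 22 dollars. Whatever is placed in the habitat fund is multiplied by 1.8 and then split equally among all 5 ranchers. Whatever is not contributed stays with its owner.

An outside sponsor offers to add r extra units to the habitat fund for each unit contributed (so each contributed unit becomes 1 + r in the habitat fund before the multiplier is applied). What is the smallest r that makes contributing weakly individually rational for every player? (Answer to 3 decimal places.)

With matching at rate r, one contributed unit becomes (1 + r) in the habitat fund and returns 1.8 × (1 + r) / 5 to the contributor.
Setting this equal to 1: 1 + r = 5/1.8 = 2.7778.
So the minimum matching rate is r = 2.7778 − 1 = 1.778.

1.778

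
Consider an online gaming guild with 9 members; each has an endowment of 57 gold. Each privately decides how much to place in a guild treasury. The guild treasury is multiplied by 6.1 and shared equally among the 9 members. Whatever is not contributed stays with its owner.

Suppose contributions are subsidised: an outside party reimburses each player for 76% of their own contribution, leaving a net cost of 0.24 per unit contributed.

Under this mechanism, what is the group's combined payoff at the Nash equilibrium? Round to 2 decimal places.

With the mechanism, a contributed unit returns (6.1/9) / 0.24 = 2.8241 per unit of net cost to the contributor — now above 1 — so contributing fully is weakly dominant for every player.
At the Nash equilibrium everyone contributes 57. Group total payoff = 9 × (57 × 0.76 + 6.1 × 57) = 3519.18.

3519.18 gold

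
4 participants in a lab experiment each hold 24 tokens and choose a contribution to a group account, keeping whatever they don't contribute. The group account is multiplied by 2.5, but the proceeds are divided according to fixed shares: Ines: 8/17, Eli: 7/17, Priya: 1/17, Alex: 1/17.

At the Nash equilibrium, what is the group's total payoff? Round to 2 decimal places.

For player j, contributing a unit is worthwhile iff 2.5 × (j's share) ≥ 1, i.e. iff j's share is at least 0.4000.
Ines and Eli are above the threshold, contributing 24 each; the remaining 2 contribute 0. Total contributed: 48.
The group account pays out 2.5 × 48 = 120.00 in total (split across the unequal shares, but the aggregate is all that matters for the group sum).
The 2 free-riders keep 24 each, adding 48. Group total = 48 + 120.00 = 168.00.

168.00 tokens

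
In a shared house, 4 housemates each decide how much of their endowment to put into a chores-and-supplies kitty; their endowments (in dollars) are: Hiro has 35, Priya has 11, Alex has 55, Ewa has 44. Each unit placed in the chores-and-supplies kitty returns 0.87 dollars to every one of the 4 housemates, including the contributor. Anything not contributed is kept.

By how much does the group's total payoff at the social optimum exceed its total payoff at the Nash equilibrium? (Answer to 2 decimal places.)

The private return per contributed unit is 0.87 < 1 for everyone, so the Nash equilibrium is zero contribution and the group total is Σ E_j = 35 + 11 + 55 + 44 = 145.
Each contributed unit returns 3.480 to the group, so the social optimum is full contribution by everyone: group total = 3.480 × 145 = 504.60.
Efficiency loss = (3.480 − 1) × 145 = 359.60.

359.60 dollars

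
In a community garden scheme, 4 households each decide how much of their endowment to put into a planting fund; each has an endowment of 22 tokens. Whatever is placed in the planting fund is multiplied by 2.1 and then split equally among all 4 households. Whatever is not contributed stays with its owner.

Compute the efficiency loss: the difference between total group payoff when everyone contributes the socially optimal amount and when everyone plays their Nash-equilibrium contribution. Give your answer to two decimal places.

96.80 tokens

Each contributed unit returns 2.1/4 = 0.5250 to its contributor — below 1 — so contributing 0 is dominant for every player. At the Nash equilibrium everyone keeps their 22, and the group total is 4 × 22 = 88.
Each contributed unit returns 2.100 to the group as a whole (0.5250 to each of 4 players), which exceeds 1, so the social optimum is full contribution: group total = 2.100 × 88 = 184.80.
Efficiency loss = 184.80 − 88 = 96.80.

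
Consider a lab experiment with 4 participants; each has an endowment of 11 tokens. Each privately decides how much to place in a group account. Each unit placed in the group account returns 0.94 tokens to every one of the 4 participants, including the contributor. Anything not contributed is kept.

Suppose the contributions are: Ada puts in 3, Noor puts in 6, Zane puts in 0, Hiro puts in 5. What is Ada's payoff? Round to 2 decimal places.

Total contributed: 3 + 6 + 0 + 5 = 14.
Each receives 0.94 × 14 = 13.16 from the group account.
Ada keeps 11 − 3 = 8, so Ada's payoff is 8 + 13.16 = 21.16.

21.16 tokens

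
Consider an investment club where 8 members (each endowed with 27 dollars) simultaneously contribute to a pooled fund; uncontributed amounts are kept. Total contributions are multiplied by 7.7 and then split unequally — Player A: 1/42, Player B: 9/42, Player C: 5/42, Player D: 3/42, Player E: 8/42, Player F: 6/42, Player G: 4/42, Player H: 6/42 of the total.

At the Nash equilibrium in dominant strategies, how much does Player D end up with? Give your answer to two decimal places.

86.40 dollars

Player j's private return per contributed unit is 7.7 × (j's share). Contributing is weakly dominant for j when that share is at least 1/7.7 = 0.1299, and contributing 0 is dominant otherwise.
Player B, Player E, Player F and Player H are above the threshold, contributing 27 each; the remaining 4 contribute 0. Total contributed: 108.
Player D keeps 27 and receives 7.7 × 108 × 3/42 = 59.40 from the pooled fund, for a payoff of 86.40.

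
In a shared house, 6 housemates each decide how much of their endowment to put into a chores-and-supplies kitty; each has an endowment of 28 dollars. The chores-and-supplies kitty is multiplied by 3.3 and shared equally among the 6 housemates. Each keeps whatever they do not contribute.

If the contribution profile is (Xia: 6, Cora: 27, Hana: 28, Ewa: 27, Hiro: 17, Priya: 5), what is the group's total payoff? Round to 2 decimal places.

Total contributed: 6 + 27 + 28 + 27 + 17 + 5 = 110; total kept: 6 × 28 − 110 = 58.
The chores-and-supplies kitty pays out 3.3 × 110 = 363.00 in aggregate.
Group total = 58 + 363.00 = 421.00.

421.00 dollars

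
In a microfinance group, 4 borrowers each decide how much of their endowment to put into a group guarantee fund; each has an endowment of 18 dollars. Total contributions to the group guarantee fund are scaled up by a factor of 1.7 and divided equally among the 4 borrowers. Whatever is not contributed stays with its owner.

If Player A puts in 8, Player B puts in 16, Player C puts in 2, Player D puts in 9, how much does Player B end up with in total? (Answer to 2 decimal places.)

Total contributed: 8 + 16 + 2 + 9 = 35.
Each receives 1.7 × 35 / 4 = 14.88 from the group guarantee fund.
Player B keeps 18 − 16 = 2, so Player B's payoff is 2 + 14.88 = 16.88.

16.88 dollars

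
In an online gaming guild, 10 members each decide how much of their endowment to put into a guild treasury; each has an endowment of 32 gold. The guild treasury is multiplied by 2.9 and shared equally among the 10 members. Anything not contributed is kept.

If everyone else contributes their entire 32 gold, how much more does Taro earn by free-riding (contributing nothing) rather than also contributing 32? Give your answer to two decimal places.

Switching from a contribution of 32 to 0 lets Taro keep an extra 32 gold, but lowers the guild treasury by 32, which costs Taro their own share of that drop: 2.9/10 × 32 = 9.28.
Net gain = 32 − 9.28 = 22.72. The private return per contributed unit (0.2900) is below 1, so free-riding is indeed the best response regardless of what the others do.

22.72 gold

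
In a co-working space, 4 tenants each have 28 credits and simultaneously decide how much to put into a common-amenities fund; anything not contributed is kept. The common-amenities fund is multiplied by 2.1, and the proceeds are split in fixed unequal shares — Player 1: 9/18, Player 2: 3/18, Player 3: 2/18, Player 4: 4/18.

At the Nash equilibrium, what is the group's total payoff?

Player j's private return per contributed unit is 2.1 × (j's share). Contributing is weakly dominant for j when that share is at least 1/2.1 = 0.4762, and contributing 0 is dominant otherwise.
Only Player 1 (9/18) clears that bar, contributing 28; the remaining 3 contribute 0. Total contributed: 28.
The common-amenities fund pays out 2.1 × 28 = 58.80 in total (split across the unequal shares, but the aggregate is all that matters for the group sum).
The 3 free-riders keep 28 each, adding 84. Group total = 84 + 58.80 = 142.80.

142.80 credits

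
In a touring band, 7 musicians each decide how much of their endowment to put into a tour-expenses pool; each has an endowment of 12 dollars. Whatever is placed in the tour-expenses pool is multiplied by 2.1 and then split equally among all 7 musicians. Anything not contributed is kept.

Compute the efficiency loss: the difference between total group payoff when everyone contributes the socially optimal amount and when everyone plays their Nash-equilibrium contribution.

92.40 dollars

Each contributed unit returns 2.1/7 = 0.3000 to its contributor — below 1 — so contributing 0 is dominant for every player. At the Nash equilibrium everyone keeps their 12, and the group total is 7 × 12 = 84.
Each contributed unit returns 2.100 to the group as a whole (0.3000 to each of 7 players), which exceeds 1, so the social optimum is full contribution: group total = 2.100 × 84 = 176.40.
Efficiency loss = 176.40 − 84 = 92.40.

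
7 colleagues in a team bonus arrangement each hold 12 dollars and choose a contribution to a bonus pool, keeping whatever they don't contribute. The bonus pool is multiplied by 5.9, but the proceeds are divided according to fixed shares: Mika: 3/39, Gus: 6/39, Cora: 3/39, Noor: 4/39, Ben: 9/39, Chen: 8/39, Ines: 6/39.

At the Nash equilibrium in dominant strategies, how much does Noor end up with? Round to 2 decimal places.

26.52 dollars

A player with share s gets back 5.9·s per unit contributed, so full contribution is dominant for anyone with s > 1/5.9 = 0.1695 and zero contribution is dominant for anyone below.
Ben and Chen clear that bar, contributing 12 each; the remaining 5 contribute 0. Total contributed: 24.
Noor keeps 12 and receives 5.9 × 24 × 4/39 = 14.52 from the bonus pool, for a payoff of 26.52.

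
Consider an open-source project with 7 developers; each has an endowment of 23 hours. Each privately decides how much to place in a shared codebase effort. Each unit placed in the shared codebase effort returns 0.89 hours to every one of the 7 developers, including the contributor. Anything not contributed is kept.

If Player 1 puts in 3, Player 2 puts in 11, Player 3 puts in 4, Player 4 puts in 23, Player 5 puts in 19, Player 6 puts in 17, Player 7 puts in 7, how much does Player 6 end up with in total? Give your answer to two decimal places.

80.76 hours

Total contributed: 3 + 11 + 4 + 23 + 19 + 17 + 7 = 84.
Each receives 0.89 × 84 = 74.76 from the shared codebase effort.
Player 6 keeps 23 − 17 = 6, so Player 6's payoff is 6 + 74.76 = 80.76.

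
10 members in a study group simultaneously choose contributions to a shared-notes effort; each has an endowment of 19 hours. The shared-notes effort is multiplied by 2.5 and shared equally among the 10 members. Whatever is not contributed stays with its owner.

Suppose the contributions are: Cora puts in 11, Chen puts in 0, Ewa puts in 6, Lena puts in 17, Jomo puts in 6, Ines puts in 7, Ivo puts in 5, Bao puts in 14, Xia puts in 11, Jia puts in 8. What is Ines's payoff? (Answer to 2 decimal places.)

33.25 hours

Total contributed: 11 + 0 + 6 + 17 + 6 + 7 + 5 + 14 + 11 + 8 = 85.
Each receives 2.5 × 85 / 10 = 21.25 from the shared-notes effort.
Ines keeps 19 − 7 = 12, so Ines's payoff is 12 + 21.25 = 33.25.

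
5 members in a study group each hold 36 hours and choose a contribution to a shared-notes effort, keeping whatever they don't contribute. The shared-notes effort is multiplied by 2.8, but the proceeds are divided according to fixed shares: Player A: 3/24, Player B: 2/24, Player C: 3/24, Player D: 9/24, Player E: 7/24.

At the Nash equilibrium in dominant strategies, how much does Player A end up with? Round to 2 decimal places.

For player j, contributing a unit is worthwhile iff 2.8 × (j's share) ≥ 1, i.e. iff j's share is at least 0.3571.
Player D alone (share 9/24) is above the threshold, contributing 36; the remaining 4 contribute 0. Total contributed: 36.
Player A keeps 36 and receives 2.8 × 36 × 3/24 = 12.60 from the shared-notes effort, for a payoff of 48.60.

48.60 hours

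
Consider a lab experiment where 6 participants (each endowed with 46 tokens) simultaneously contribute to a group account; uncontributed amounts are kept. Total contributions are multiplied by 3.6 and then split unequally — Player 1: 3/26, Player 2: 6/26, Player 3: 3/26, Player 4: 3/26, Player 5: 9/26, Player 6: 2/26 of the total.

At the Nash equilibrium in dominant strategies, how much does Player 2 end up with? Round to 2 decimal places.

84.22 tokens

Player j's private return per contributed unit is 3.6 × (j's share). Contributing is weakly dominant for j when that share is at least 1/3.6 = 0.2778, and contributing 0 is dominant otherwise.
Player 5 alone (share 9/26) is above the threshold, contributing 46; the remaining 5 contribute 0. Total contributed: 46.
Player 2 keeps 46 and receives 3.6 × 46 × 6/26 = 38.22 from the group account, for a payoff of 84.22.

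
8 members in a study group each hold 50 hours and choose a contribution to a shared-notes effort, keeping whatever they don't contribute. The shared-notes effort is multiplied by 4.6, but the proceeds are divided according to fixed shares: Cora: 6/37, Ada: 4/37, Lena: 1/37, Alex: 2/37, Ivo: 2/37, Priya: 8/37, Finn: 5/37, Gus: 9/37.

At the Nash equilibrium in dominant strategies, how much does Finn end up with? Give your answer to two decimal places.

Player j's private return per contributed unit is 4.6 × (j's share). Contributing is weakly dominant for j when that share is at least 1/4.6 = 0.2174, and contributing 0 is dominant otherwise.
Only Gus (9/37) clears that bar, contributing 50; the remaining 7 contribute 0. Total contributed: 50.
Finn keeps 50 and receives 4.6 × 50 × 5/37 = 31.08 from the shared-notes effort, for a payoff of 81.08.

81.08 hours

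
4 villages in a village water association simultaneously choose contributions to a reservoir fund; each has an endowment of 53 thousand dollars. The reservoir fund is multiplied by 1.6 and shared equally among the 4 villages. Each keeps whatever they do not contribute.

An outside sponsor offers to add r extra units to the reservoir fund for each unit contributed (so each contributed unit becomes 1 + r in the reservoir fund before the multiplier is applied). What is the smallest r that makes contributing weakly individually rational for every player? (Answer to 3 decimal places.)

With matching at rate r, one contributed unit becomes (1 + r) in the reservoir fund and returns 1.6 × (1 + r) / 4 to the contributor.
Setting this equal to 1: 1 + r = 4/1.6 = 2.5000.
So the minimum matching rate is r = 2.5000 − 1 = 1.500.

1.500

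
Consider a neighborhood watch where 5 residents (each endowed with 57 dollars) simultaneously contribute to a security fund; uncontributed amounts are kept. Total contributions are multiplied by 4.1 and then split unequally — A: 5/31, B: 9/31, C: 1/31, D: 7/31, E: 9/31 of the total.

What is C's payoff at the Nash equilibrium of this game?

Player j's private return per contributed unit is 4.1 × (j's share). Contributing is weakly dominant for j when that share is at least 1/4.1 = 0.2439, and contributing 0 is dominant otherwise.
B and E are above the threshold, contributing 57 each; the remaining 3 contribute 0. Total contributed: 114.
C keeps 57 and receives 4.1 × 114 × 1/31 = 15.08 from the security fund, for a payoff of 72.08.

72.08 dollars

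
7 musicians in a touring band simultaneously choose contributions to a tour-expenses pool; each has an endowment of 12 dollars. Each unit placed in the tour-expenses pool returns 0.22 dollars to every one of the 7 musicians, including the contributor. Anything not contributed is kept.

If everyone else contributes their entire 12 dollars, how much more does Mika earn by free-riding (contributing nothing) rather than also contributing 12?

9.36 dollars

Switching from a contribution of 12 to 0 lets Mika keep an extra 12 dollars, but lowers the tour-expenses pool by 12, which costs Mika their own share of that drop: 0.22 × 12 = 2.64.
Net gain = 12 − 2.64 = 9.36. The private return per contributed unit (0.22) is below 1, so free-riding is indeed the best response regardless of what the others do.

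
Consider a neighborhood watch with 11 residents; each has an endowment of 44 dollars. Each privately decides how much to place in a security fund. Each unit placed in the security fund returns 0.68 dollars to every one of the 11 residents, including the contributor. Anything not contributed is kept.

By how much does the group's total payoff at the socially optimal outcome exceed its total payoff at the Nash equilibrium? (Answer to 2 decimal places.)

3136.32 dollars

The private return per contributed unit is 0.68 < 1, so contributing 0 is dominant for every player. At the Nash equilibrium everyone keeps their 44, and the group total is 11 × 44 = 484.
Each contributed unit returns 7.480 to the group as a whole (0.68 to each of 11 players), which exceeds 1, so the social optimum is full contribution: group total = 7.480 × 484 = 3620.32.
Efficiency loss = 3620.32 − 484 = 3136.32.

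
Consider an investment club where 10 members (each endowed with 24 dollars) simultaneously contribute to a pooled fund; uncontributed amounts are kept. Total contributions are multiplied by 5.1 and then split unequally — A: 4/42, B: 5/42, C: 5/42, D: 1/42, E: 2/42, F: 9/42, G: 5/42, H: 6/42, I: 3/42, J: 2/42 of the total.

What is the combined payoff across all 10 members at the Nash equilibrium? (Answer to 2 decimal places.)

338.40 dollars

Each unit j contributes comes back to j as 5.1 × (j's share), so j prefers to contribute only if that share exceeds 1/5.1 = 0.1961; otherwise keeping the unit dominates.
Only F (9/42) clears that bar, contributing 24; the remaining 9 contribute 0. Total contributed: 24.
The pooled fund pays out 5.1 × 24 = 122.40 in total (split across the unequal shares, but the aggregate is all that matters for the group sum).
The 9 free-riders keep 24 each, adding 216. Group total = 216 + 122.40 = 338.40.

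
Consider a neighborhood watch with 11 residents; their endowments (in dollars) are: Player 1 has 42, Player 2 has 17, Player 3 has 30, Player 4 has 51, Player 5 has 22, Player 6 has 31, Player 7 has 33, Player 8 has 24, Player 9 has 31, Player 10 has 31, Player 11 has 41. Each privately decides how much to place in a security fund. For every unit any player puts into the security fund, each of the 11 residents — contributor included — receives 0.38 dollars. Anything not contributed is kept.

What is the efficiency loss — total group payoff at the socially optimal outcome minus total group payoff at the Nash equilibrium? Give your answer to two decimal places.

1122.54 dollars

The private return per contributed unit is 0.38 < 1 for everyone, so the Nash equilibrium is zero contribution and the group total is Σ E_j = 42 + 17 + 30 + 51 + 22 + 31 + 33 + 24 + 31 + 31 + 41 = 353.
Each contributed unit returns 4.180 to the group, so the social optimum is full contribution by everyone: group total = 4.180 × 353 = 1475.54.
Efficiency loss = (4.180 − 1) × 353 = 1122.54.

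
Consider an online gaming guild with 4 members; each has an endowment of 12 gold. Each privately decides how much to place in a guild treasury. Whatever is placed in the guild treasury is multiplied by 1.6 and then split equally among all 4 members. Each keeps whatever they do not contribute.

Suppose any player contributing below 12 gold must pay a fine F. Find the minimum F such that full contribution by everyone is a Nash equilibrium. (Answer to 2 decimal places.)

7.20 gold

Given the others contribute fully, the best deviation is to contribute 0 (any partial contribution still incurs the fine and gives up units whose private return 0.4000 is below 1).
Deviating from 12 to 0 saves 12 gold but forfeits the deviator's share of the drop in the guild treasury: 1.6/4 × 12 = 4.80.
So the deviation gain is 12 − 4.80 = 7.20, and the fine must be at least 7.20 gold to wipe it out.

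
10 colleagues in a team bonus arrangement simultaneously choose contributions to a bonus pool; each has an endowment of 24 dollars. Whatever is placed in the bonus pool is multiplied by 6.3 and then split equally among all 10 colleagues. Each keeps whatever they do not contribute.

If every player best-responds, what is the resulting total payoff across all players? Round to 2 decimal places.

Each contributed unit returns 6.3/10 = 0.6300 to its contributor — below 1 — so contributing 0 is dominant for every player. At the Nash equilibrium everyone keeps their 24, and the group total is 10 × 24 = 240.

240.00 dollars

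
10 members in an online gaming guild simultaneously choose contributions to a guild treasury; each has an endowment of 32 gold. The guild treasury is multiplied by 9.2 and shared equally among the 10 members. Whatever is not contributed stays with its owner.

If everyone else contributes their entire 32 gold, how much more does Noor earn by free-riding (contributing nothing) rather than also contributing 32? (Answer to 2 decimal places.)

2.56 gold

Switching from a contribution of 32 to 0 lets Noor keep an extra 32 gold, but lowers the guild treasury by 32, which costs Noor their own share of that drop: 9.2/10 × 32 = 29.44.
Net gain = 32 − 29.44 = 2.56. The private return per contributed unit (0.9200) is below 1, so free-riding is indeed the best response regardless of what the others do.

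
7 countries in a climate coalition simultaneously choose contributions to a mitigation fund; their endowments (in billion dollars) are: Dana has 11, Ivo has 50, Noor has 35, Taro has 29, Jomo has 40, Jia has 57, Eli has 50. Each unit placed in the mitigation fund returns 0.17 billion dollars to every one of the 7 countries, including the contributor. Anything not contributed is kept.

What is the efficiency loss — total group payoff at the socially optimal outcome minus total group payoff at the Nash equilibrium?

The private return per contributed unit is 0.17 < 1 for everyone, so the Nash equilibrium is zero contribution and the group total is Σ E_j = 11 + 50 + 35 + 29 + 40 + 57 + 50 = 272.
Each contributed unit returns 1.190 to the group, so the social optimum is full contribution by everyone: group total = 1.190 × 272 = 323.68.
Efficiency loss = (1.190 − 1) × 272 = 51.68.

51.68 billion dollars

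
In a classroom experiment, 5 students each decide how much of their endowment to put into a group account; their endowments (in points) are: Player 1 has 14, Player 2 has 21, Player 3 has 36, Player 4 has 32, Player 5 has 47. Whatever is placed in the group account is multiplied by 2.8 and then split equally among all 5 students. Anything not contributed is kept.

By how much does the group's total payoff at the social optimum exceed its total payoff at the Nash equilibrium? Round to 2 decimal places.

The private return per contributed unit is 2.8/5 = 0.5600 < 1 for every player regardless of endowment, so the Nash equilibrium is zero contribution and the group total is Σ E_j = 14 + 21 + 36 + 32 + 47 = 150.
Each contributed unit returns 2.800 to the group, so the social optimum is full contribution by everyone: group total = 2.800 × 150 = 420.00.
Efficiency loss = (2.800 − 1) × 150 = 270.00.

270.00 points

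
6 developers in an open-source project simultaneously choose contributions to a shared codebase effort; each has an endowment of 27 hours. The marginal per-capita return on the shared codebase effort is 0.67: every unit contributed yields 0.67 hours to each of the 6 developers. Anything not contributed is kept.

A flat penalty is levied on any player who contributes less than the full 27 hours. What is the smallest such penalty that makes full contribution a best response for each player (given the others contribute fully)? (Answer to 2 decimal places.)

8.91 hours

Given the others contribute fully, the best deviation is to contribute 0 (any partial contribution still incurs the fine and gives up units whose private return 0.67 is below 1).
Deviating from 27 to 0 saves 27 hours but forfeits the deviator's share of the drop in the shared codebase effort: 0.67 × 27 = 18.09.
So the deviation gain is 27 − 18.09 = 8.91, and the fine must be at least 8.91 hours to wipe it out.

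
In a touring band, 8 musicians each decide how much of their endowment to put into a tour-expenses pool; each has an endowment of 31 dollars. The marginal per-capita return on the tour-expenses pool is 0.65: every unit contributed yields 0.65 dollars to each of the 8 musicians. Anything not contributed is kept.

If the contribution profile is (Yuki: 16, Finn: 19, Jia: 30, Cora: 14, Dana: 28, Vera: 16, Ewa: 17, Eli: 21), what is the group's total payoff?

Total contributed: 16 + 19 + 30 + 14 + 28 + 16 + 17 + 21 = 161; total kept: 8 × 31 − 161 = 87.
The tour-expenses pool pays out 0.65 × 8 × 161 = 837.20 in aggregate.
Group total = 87 + 837.20 = 924.20.

924.20 dollars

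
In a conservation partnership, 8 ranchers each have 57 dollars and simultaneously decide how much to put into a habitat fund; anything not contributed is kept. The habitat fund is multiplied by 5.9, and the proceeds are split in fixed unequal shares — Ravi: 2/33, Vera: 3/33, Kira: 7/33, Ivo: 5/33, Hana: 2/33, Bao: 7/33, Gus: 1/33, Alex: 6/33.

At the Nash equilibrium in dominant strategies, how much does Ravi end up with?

118.15 dollars

A player with share s gets back 5.9·s per unit contributed, so full contribution is dominant for anyone with s > 1/5.9 = 0.1695 and zero contribution is dominant for anyone below.
Kira, Bao and Alex clear that bar, contributing 57 each; the remaining 5 contribute 0. Total contributed: 171.
Ravi keeps 57 and receives 5.9 × 171 × 2/33 = 61.15 from the habitat fund, for a payoff of 118.15.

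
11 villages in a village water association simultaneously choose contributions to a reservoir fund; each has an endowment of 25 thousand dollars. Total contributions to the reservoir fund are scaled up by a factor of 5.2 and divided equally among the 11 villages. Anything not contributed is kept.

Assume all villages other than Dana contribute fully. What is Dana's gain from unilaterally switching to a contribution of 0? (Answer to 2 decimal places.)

13.18 thousand dollars

Switching from a contribution of 25 to 0 lets Dana keep an extra 25 thousand dollars, but lowers the reservoir fund by 25, which costs Dana their own share of that drop: 5.2/11 × 25 = 11.82.
Net gain = 25 − 11.82 = 13.18. The private return per contributed unit (0.4727) is below 1, so free-riding is indeed the best response regardless of what the others do.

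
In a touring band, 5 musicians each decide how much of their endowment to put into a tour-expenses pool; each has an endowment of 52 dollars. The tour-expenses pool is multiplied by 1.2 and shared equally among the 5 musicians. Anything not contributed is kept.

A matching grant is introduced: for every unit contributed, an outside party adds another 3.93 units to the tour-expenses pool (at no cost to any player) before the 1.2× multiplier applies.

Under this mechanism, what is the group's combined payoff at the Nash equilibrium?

1538.16 dollars

With the mechanism, a contributed unit returns 1.2 × 4.93 / 5 = 1.1832 per unit of net cost to the contributor — now above 1 — so contributing fully is weakly dominant for every player.
At the Nash equilibrium everyone contributes 52. Group total payoff = 1.2 × 4.93 × 260 = 1538.16.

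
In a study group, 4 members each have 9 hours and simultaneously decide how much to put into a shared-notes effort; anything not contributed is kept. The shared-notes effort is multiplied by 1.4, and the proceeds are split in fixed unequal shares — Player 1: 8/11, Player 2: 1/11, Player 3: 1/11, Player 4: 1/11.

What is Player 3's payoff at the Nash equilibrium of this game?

10.15 hours

For player j, contributing a unit is worthwhile iff 1.4 × (j's share) ≥ 1, i.e. iff j's share is at least 0.7143.
Player 1 alone (share 8/11) is above the threshold, contributing 9; the remaining 3 contribute 0. Total contributed: 9.
Player 3 keeps 9 and receives 1.4 × 9 × 1/11 = 1.15 from the shared-notes effort, for a payoff of 10.15.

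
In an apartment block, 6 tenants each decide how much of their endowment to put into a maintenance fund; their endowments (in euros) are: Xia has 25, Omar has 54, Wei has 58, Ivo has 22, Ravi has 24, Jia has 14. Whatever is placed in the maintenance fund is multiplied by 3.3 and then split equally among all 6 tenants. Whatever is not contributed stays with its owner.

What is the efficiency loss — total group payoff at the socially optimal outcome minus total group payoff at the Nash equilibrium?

453.10 euros

The private return per contributed unit is 3.3/6 = 0.5500 < 1 for every player regardless of endowment, so the Nash equilibrium is zero contribution and the group total is Σ E_j = 25 + 54 + 58 + 22 + 24 + 14 = 197.
Each contributed unit returns 3.300 to the group, so the social optimum is full contribution by everyone: group total = 3.300 × 197 = 650.10.
Efficiency loss = (3.300 − 1) × 197 = 453.10.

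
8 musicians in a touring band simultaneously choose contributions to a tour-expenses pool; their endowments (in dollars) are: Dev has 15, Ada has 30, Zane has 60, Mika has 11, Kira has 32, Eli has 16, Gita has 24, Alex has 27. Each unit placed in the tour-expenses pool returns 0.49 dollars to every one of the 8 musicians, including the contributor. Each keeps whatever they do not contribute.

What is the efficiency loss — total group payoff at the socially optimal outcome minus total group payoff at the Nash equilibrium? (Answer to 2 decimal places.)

The private return per contributed unit is 0.49 < 1 for everyone, so the Nash equilibrium is zero contribution and the group total is Σ E_j = 15 + 30 + 60 + 11 + 32 + 16 + 24 + 27 = 215.
Each contributed unit returns 3.920 to the group, so the social optimum is full contribution by everyone: group total = 3.920 × 215 = 842.80.
Efficiency loss = (3.920 − 1) × 215 = 627.80.

627.80 dollars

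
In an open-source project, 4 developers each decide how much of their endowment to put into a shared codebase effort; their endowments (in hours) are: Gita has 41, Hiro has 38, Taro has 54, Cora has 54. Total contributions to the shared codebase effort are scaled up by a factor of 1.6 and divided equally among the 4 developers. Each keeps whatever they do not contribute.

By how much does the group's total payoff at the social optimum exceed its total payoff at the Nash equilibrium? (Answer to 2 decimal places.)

The private return per contributed unit is 1.6/4 = 0.4000 < 1 for every player regardless of endowment, so the Nash equilibrium is zero contribution and the group total is Σ E_j = 41 + 38 + 54 + 54 = 187.
Each contributed unit returns 1.600 to the group, so the social optimum is full contribution by everyone: group total = 1.600 × 187 = 299.20.
Efficiency loss = (1.600 − 1) × 187 = 112.20.

112.20 hours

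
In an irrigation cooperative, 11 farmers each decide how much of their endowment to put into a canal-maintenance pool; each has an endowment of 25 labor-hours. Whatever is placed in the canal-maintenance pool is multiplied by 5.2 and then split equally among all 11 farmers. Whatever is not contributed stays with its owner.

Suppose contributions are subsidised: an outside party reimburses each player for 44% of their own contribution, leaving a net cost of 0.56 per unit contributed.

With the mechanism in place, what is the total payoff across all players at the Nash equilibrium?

275.00 labor-hours

Even with the mechanism, each unit contributed returns only (5.2/11) / 0.56 = 0.8442 per unit of net cost, so contributing nothing is still dominant.
At the Nash equilibrium no one contributes; group total payoff = 11 × 25 = 275.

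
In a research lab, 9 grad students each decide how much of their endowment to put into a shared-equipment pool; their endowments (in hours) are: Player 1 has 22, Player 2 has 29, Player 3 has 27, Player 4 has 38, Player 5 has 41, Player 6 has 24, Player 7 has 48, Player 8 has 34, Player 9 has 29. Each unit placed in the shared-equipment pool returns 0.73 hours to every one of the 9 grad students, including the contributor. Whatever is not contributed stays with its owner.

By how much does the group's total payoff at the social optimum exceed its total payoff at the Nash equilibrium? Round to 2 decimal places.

The private return per contributed unit is 0.73 < 1 for everyone, so the Nash equilibrium is zero contribution and the group total is Σ E_j = 22 + 29 + 27 + 38 + 41 + 24 + 48 + 34 + 29 = 292.
Each contributed unit returns 6.570 to the group, so the social optimum is full contribution by everyone: group total = 6.570 × 292 = 1918.44.
Efficiency loss = (6.570 − 1) × 292 = 1626.44.

1626.44 hours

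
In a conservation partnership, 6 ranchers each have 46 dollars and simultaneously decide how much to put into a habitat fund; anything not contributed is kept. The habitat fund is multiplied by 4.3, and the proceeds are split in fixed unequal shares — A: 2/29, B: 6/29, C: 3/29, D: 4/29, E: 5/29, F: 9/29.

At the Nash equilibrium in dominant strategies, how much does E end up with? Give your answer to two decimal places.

80.10 dollars

Each unit j contributes comes back to j as 4.3 × (j's share), so j prefers to contribute only if that share exceeds 1/4.3 = 0.2326; otherwise keeping the unit dominates.
The only share above 0.2326 is F's 9/29, contributing 46; the remaining 5 contribute 0. Total contributed: 46.
E keeps 46 and receives 4.3 × 46 × 5/29 = 34.10 from the habitat fund, for a payoff of 80.10.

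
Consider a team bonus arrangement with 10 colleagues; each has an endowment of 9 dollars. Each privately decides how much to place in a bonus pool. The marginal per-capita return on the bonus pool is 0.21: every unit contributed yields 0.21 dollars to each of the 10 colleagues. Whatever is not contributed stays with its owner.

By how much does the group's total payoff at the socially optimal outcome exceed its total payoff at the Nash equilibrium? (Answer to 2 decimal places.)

The private return per contributed unit is 0.21 < 1, so contributing 0 is dominant for every player. At the Nash equilibrium everyone keeps their 9, and the group total is 10 × 9 = 90.
Each contributed unit returns 2.100 to the group as a whole (0.21 to each of 10 players), which exceeds 1, so the social optimum is full contribution: group total = 2.100 × 90 = 189.00.
Efficiency loss = 189.00 − 90 = 99.00.

99.00 dollars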